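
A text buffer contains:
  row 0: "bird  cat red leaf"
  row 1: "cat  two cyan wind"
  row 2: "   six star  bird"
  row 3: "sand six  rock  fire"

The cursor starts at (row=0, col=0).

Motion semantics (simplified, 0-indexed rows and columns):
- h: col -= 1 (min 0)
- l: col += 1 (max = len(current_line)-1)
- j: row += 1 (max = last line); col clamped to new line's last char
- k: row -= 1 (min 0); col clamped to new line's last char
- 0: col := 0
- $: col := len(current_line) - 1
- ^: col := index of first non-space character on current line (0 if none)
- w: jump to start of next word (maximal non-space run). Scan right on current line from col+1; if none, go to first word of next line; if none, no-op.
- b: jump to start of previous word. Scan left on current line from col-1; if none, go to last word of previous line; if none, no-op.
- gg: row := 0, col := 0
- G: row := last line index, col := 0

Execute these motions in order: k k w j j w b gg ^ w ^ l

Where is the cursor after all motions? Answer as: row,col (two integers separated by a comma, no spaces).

Answer: 0,1

Derivation:
After 1 (k): row=0 col=0 char='b'
After 2 (k): row=0 col=0 char='b'
After 3 (w): row=0 col=6 char='c'
After 4 (j): row=1 col=6 char='w'
After 5 (j): row=2 col=6 char='_'
After 6 (w): row=2 col=7 char='s'
After 7 (b): row=2 col=3 char='s'
After 8 (gg): row=0 col=0 char='b'
After 9 (^): row=0 col=0 char='b'
After 10 (w): row=0 col=6 char='c'
After 11 (^): row=0 col=0 char='b'
After 12 (l): row=0 col=1 char='i'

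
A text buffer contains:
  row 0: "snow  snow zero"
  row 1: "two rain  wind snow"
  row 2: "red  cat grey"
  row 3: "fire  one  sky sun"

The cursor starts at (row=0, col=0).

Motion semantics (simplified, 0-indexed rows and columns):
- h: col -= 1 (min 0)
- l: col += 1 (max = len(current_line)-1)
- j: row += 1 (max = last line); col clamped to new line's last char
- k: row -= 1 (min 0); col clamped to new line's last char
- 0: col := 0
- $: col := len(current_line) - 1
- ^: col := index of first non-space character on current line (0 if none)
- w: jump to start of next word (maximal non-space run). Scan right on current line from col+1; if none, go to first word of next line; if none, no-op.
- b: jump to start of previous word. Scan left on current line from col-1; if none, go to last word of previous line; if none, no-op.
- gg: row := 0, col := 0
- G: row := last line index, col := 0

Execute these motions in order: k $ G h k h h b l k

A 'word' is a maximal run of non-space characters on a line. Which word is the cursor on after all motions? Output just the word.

Answer: zero

Derivation:
After 1 (k): row=0 col=0 char='s'
After 2 ($): row=0 col=14 char='o'
After 3 (G): row=3 col=0 char='f'
After 4 (h): row=3 col=0 char='f'
After 5 (k): row=2 col=0 char='r'
After 6 (h): row=2 col=0 char='r'
After 7 (h): row=2 col=0 char='r'
After 8 (b): row=1 col=15 char='s'
After 9 (l): row=1 col=16 char='n'
After 10 (k): row=0 col=14 char='o'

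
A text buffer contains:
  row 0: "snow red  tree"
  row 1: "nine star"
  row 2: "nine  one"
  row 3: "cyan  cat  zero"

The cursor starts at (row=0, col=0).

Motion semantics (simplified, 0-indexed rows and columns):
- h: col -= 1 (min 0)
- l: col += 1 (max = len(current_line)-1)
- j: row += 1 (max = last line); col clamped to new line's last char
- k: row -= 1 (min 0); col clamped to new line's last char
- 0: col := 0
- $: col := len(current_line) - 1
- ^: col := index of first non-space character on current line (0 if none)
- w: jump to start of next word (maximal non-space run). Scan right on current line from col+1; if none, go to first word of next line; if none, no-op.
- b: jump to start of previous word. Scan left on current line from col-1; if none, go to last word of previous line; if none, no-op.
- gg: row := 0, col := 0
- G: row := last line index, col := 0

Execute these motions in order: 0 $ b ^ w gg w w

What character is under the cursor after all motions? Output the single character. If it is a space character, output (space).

After 1 (0): row=0 col=0 char='s'
After 2 ($): row=0 col=13 char='e'
After 3 (b): row=0 col=10 char='t'
After 4 (^): row=0 col=0 char='s'
After 5 (w): row=0 col=5 char='r'
After 6 (gg): row=0 col=0 char='s'
After 7 (w): row=0 col=5 char='r'
After 8 (w): row=0 col=10 char='t'

Answer: t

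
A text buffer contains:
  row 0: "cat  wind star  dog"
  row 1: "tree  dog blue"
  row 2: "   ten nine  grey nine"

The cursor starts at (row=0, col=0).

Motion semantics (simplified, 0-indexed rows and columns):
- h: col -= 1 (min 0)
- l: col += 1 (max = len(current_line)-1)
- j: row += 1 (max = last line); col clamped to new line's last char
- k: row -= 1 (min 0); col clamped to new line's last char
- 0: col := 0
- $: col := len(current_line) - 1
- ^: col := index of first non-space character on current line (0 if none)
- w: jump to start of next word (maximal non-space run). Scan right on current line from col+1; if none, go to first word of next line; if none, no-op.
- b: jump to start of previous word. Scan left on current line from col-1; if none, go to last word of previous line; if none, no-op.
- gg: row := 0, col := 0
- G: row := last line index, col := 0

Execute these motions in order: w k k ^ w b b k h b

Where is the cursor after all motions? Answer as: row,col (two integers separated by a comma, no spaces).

After 1 (w): row=0 col=5 char='w'
After 2 (k): row=0 col=5 char='w'
After 3 (k): row=0 col=5 char='w'
After 4 (^): row=0 col=0 char='c'
After 5 (w): row=0 col=5 char='w'
After 6 (b): row=0 col=0 char='c'
After 7 (b): row=0 col=0 char='c'
After 8 (k): row=0 col=0 char='c'
After 9 (h): row=0 col=0 char='c'
After 10 (b): row=0 col=0 char='c'

Answer: 0,0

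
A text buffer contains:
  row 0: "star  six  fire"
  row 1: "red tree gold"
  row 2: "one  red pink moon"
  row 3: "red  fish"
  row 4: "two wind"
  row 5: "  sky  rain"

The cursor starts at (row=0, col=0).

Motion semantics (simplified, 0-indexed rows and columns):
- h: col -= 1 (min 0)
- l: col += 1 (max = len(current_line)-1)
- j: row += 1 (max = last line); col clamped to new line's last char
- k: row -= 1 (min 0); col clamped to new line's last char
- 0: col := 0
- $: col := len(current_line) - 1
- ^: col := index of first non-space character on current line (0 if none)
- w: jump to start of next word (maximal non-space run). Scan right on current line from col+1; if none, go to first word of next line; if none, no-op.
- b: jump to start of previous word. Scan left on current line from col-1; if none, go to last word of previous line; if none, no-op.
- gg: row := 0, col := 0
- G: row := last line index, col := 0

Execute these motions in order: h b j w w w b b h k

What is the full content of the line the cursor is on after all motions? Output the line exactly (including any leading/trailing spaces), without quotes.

Answer: star  six  fire

Derivation:
After 1 (h): row=0 col=0 char='s'
After 2 (b): row=0 col=0 char='s'
After 3 (j): row=1 col=0 char='r'
After 4 (w): row=1 col=4 char='t'
After 5 (w): row=1 col=9 char='g'
After 6 (w): row=2 col=0 char='o'
After 7 (b): row=1 col=9 char='g'
After 8 (b): row=1 col=4 char='t'
After 9 (h): row=1 col=3 char='_'
After 10 (k): row=0 col=3 char='r'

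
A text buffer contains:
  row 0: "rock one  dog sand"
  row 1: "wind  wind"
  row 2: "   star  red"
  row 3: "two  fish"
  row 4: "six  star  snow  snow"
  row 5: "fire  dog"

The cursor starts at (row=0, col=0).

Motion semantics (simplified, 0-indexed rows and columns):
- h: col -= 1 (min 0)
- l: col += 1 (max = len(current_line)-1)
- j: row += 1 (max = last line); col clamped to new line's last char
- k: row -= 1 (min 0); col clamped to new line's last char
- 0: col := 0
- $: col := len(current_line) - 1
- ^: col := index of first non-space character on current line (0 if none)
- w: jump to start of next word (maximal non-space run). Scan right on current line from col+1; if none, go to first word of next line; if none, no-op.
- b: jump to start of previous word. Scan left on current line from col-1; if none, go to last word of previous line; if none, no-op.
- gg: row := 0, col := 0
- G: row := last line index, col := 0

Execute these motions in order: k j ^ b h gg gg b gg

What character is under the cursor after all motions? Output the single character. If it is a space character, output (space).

After 1 (k): row=0 col=0 char='r'
After 2 (j): row=1 col=0 char='w'
After 3 (^): row=1 col=0 char='w'
After 4 (b): row=0 col=14 char='s'
After 5 (h): row=0 col=13 char='_'
After 6 (gg): row=0 col=0 char='r'
After 7 (gg): row=0 col=0 char='r'
After 8 (b): row=0 col=0 char='r'
After 9 (gg): row=0 col=0 char='r'

Answer: r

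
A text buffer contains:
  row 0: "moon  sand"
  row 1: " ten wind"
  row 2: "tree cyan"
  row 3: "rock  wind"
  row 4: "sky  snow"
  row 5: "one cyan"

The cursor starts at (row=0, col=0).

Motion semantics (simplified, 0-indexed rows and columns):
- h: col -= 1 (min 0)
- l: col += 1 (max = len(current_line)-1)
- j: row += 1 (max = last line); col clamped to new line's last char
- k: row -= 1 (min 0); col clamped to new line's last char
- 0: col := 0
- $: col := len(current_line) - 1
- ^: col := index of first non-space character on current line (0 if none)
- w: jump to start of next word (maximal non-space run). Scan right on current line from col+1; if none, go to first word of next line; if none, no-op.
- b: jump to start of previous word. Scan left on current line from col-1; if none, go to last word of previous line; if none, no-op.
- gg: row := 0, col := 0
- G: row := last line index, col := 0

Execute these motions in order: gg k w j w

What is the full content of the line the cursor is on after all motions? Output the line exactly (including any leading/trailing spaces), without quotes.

Answer: tree cyan

Derivation:
After 1 (gg): row=0 col=0 char='m'
After 2 (k): row=0 col=0 char='m'
After 3 (w): row=0 col=6 char='s'
After 4 (j): row=1 col=6 char='i'
After 5 (w): row=2 col=0 char='t'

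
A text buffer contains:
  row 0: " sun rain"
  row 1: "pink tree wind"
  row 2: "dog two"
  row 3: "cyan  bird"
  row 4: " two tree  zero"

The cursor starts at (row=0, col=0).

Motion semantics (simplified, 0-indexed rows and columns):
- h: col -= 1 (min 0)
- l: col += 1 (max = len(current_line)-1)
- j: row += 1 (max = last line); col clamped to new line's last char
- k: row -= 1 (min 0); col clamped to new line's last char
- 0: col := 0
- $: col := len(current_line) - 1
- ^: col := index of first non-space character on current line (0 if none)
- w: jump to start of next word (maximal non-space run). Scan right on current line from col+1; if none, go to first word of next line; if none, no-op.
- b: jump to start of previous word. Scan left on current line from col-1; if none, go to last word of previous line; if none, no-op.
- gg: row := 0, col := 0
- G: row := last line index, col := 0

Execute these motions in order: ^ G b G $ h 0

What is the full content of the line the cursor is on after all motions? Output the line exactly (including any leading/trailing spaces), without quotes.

After 1 (^): row=0 col=1 char='s'
After 2 (G): row=4 col=0 char='_'
After 3 (b): row=3 col=6 char='b'
After 4 (G): row=4 col=0 char='_'
After 5 ($): row=4 col=14 char='o'
After 6 (h): row=4 col=13 char='r'
After 7 (0): row=4 col=0 char='_'

Answer:  two tree  zero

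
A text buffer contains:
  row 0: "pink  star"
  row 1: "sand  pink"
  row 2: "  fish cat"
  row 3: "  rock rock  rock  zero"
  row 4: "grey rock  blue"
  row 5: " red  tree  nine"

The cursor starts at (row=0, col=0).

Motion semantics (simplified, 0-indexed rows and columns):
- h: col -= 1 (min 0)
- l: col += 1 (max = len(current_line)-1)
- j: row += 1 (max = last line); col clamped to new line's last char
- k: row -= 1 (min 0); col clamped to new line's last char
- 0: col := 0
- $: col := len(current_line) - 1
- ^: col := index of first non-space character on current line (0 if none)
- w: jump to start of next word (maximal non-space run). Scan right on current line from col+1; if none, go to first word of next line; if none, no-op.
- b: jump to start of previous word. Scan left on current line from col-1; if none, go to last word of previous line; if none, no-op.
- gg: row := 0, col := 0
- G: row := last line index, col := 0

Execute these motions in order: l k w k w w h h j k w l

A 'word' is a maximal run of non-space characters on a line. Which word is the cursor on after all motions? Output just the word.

Answer: pink

Derivation:
After 1 (l): row=0 col=1 char='i'
After 2 (k): row=0 col=1 char='i'
After 3 (w): row=0 col=6 char='s'
After 4 (k): row=0 col=6 char='s'
After 5 (w): row=1 col=0 char='s'
After 6 (w): row=1 col=6 char='p'
After 7 (h): row=1 col=5 char='_'
After 8 (h): row=1 col=4 char='_'
After 9 (j): row=2 col=4 char='s'
After 10 (k): row=1 col=4 char='_'
After 11 (w): row=1 col=6 char='p'
After 12 (l): row=1 col=7 char='i'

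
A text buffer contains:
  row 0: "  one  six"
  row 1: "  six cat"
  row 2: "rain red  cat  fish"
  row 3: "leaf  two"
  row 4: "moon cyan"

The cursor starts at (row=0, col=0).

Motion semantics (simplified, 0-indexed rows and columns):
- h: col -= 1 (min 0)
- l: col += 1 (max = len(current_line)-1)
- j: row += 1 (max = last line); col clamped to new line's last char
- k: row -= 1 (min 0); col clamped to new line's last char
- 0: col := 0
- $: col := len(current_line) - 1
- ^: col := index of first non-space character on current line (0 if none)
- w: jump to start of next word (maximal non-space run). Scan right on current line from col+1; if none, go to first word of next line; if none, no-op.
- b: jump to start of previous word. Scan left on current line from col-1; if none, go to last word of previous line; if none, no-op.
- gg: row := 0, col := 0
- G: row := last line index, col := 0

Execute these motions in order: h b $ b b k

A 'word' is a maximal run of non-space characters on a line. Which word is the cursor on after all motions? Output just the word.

Answer: one

Derivation:
After 1 (h): row=0 col=0 char='_'
After 2 (b): row=0 col=0 char='_'
After 3 ($): row=0 col=9 char='x'
After 4 (b): row=0 col=7 char='s'
After 5 (b): row=0 col=2 char='o'
After 6 (k): row=0 col=2 char='o'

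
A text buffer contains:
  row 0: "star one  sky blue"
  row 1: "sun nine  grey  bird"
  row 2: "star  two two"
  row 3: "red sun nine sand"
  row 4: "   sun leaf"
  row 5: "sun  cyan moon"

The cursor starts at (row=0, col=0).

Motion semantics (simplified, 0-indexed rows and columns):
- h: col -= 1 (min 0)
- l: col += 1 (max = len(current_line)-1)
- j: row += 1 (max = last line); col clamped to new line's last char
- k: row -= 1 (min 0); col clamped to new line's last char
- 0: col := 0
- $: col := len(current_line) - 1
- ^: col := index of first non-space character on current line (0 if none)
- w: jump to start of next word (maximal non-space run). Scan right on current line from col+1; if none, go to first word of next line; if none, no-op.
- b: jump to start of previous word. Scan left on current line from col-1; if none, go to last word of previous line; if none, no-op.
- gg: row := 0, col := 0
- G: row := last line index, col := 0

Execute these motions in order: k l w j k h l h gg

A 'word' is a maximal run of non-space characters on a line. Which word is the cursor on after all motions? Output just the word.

Answer: star

Derivation:
After 1 (k): row=0 col=0 char='s'
After 2 (l): row=0 col=1 char='t'
After 3 (w): row=0 col=5 char='o'
After 4 (j): row=1 col=5 char='i'
After 5 (k): row=0 col=5 char='o'
After 6 (h): row=0 col=4 char='_'
After 7 (l): row=0 col=5 char='o'
After 8 (h): row=0 col=4 char='_'
After 9 (gg): row=0 col=0 char='s'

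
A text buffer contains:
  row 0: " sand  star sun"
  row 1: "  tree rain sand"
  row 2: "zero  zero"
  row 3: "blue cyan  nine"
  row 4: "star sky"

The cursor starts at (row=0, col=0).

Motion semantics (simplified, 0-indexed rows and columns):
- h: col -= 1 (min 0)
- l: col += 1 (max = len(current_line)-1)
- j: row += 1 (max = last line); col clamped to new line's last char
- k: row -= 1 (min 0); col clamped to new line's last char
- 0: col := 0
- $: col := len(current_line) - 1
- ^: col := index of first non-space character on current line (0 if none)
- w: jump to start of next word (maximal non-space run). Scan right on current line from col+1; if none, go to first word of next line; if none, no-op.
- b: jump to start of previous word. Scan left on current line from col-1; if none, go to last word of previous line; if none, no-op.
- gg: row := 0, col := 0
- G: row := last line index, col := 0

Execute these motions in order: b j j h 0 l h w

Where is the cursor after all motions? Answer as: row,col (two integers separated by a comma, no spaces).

After 1 (b): row=0 col=0 char='_'
After 2 (j): row=1 col=0 char='_'
After 3 (j): row=2 col=0 char='z'
After 4 (h): row=2 col=0 char='z'
After 5 (0): row=2 col=0 char='z'
After 6 (l): row=2 col=1 char='e'
After 7 (h): row=2 col=0 char='z'
After 8 (w): row=2 col=6 char='z'

Answer: 2,6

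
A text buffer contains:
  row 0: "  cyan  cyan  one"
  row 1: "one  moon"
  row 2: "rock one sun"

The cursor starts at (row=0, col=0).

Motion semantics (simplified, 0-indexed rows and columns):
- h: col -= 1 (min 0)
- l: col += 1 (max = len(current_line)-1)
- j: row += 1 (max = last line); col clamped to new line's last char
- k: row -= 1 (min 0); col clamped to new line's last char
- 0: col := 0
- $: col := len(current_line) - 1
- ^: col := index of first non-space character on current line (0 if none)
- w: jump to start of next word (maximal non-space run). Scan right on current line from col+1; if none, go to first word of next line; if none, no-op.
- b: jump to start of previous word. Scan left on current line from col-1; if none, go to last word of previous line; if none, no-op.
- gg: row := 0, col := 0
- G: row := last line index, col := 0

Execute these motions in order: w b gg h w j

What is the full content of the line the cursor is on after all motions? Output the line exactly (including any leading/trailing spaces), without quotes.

After 1 (w): row=0 col=2 char='c'
After 2 (b): row=0 col=2 char='c'
After 3 (gg): row=0 col=0 char='_'
After 4 (h): row=0 col=0 char='_'
After 5 (w): row=0 col=2 char='c'
After 6 (j): row=1 col=2 char='e'

Answer: one  moon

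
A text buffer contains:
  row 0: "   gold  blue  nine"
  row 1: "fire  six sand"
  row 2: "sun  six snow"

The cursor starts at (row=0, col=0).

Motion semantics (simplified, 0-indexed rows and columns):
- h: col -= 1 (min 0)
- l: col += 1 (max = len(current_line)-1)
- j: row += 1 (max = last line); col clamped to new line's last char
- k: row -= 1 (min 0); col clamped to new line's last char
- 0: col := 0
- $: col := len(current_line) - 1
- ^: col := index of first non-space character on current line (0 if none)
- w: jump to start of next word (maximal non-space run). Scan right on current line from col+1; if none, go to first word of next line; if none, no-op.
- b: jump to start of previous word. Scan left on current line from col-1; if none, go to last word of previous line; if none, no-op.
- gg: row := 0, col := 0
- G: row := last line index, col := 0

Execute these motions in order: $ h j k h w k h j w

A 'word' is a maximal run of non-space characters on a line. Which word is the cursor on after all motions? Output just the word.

After 1 ($): row=0 col=18 char='e'
After 2 (h): row=0 col=17 char='n'
After 3 (j): row=1 col=13 char='d'
After 4 (k): row=0 col=13 char='_'
After 5 (h): row=0 col=12 char='e'
After 6 (w): row=0 col=15 char='n'
After 7 (k): row=0 col=15 char='n'
After 8 (h): row=0 col=14 char='_'
After 9 (j): row=1 col=13 char='d'
After 10 (w): row=2 col=0 char='s'

Answer: sun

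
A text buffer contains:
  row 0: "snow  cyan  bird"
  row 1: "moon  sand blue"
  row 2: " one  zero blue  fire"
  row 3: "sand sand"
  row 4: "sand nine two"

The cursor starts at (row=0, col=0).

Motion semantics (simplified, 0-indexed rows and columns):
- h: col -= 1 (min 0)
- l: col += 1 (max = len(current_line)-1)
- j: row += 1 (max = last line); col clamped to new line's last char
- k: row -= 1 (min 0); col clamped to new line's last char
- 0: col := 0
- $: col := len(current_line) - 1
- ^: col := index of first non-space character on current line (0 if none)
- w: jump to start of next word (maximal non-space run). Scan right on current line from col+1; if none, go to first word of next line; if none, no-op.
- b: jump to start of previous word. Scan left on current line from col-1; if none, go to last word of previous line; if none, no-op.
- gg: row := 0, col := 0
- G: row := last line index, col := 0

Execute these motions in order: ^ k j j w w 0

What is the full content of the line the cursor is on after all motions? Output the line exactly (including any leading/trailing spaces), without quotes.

After 1 (^): row=0 col=0 char='s'
After 2 (k): row=0 col=0 char='s'
After 3 (j): row=1 col=0 char='m'
After 4 (j): row=2 col=0 char='_'
After 5 (w): row=2 col=1 char='o'
After 6 (w): row=2 col=6 char='z'
After 7 (0): row=2 col=0 char='_'

Answer:  one  zero blue  fire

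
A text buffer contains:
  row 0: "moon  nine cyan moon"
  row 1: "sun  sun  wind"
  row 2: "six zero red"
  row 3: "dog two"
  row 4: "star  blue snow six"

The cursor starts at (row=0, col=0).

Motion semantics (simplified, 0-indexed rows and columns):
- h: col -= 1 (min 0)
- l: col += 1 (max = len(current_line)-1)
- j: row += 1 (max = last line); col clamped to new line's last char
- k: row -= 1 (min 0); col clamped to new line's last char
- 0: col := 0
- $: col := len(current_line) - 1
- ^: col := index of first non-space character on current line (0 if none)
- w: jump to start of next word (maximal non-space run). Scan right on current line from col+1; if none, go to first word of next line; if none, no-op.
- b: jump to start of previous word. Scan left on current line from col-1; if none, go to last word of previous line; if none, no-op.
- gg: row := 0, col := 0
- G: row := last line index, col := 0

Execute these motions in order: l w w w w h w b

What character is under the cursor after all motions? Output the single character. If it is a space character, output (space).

Answer: s

Derivation:
After 1 (l): row=0 col=1 char='o'
After 2 (w): row=0 col=6 char='n'
After 3 (w): row=0 col=11 char='c'
After 4 (w): row=0 col=16 char='m'
After 5 (w): row=1 col=0 char='s'
After 6 (h): row=1 col=0 char='s'
After 7 (w): row=1 col=5 char='s'
After 8 (b): row=1 col=0 char='s'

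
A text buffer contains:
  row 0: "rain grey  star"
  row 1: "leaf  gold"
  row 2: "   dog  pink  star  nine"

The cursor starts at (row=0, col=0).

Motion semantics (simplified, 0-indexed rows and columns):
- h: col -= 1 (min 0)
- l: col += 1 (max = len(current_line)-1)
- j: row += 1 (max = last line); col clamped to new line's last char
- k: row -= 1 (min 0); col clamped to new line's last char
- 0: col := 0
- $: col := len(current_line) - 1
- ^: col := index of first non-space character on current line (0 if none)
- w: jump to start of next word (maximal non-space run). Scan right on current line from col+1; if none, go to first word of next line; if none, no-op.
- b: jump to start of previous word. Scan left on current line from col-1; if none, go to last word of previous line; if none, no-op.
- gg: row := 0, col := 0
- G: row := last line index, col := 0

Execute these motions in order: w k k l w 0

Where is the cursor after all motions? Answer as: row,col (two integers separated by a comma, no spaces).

After 1 (w): row=0 col=5 char='g'
After 2 (k): row=0 col=5 char='g'
After 3 (k): row=0 col=5 char='g'
After 4 (l): row=0 col=6 char='r'
After 5 (w): row=0 col=11 char='s'
After 6 (0): row=0 col=0 char='r'

Answer: 0,0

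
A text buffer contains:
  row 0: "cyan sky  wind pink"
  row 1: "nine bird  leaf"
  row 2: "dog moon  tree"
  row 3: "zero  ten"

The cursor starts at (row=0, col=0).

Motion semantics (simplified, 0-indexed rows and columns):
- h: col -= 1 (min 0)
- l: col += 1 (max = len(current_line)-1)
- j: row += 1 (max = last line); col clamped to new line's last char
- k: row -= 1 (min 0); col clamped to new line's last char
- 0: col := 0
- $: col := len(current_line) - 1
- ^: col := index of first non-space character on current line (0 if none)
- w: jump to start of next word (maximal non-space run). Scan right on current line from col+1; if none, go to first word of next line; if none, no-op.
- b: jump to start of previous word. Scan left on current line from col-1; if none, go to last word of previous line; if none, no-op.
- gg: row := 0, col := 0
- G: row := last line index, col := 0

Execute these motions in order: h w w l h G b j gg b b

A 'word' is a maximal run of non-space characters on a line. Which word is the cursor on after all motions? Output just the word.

Answer: cyan

Derivation:
After 1 (h): row=0 col=0 char='c'
After 2 (w): row=0 col=5 char='s'
After 3 (w): row=0 col=10 char='w'
After 4 (l): row=0 col=11 char='i'
After 5 (h): row=0 col=10 char='w'
After 6 (G): row=3 col=0 char='z'
After 7 (b): row=2 col=10 char='t'
After 8 (j): row=3 col=8 char='n'
After 9 (gg): row=0 col=0 char='c'
After 10 (b): row=0 col=0 char='c'
After 11 (b): row=0 col=0 char='c'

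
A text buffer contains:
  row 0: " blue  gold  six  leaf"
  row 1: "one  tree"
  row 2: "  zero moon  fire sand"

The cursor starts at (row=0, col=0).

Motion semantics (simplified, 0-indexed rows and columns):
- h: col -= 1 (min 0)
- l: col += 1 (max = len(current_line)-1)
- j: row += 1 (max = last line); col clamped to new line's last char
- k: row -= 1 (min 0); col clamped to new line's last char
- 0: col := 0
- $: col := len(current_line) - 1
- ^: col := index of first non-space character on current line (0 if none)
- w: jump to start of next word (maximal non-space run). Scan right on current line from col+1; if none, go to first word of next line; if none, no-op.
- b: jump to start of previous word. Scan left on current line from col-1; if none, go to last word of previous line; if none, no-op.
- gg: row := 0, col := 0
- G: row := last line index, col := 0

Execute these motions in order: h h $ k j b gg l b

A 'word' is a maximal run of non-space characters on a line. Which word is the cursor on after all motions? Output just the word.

After 1 (h): row=0 col=0 char='_'
After 2 (h): row=0 col=0 char='_'
After 3 ($): row=0 col=21 char='f'
After 4 (k): row=0 col=21 char='f'
After 5 (j): row=1 col=8 char='e'
After 6 (b): row=1 col=5 char='t'
After 7 (gg): row=0 col=0 char='_'
After 8 (l): row=0 col=1 char='b'
After 9 (b): row=0 col=1 char='b'

Answer: blue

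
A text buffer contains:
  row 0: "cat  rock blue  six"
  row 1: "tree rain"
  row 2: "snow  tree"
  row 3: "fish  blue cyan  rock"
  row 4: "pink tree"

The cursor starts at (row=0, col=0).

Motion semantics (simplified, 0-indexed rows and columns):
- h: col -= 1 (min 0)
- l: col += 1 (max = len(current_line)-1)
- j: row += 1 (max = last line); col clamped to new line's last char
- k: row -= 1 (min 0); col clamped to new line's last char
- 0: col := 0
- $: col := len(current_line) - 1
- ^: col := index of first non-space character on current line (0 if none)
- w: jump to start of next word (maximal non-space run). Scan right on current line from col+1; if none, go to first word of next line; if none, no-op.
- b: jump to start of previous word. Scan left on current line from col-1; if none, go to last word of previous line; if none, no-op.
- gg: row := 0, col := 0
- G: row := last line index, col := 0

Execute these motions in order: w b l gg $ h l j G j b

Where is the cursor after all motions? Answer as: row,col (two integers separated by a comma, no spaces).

After 1 (w): row=0 col=5 char='r'
After 2 (b): row=0 col=0 char='c'
After 3 (l): row=0 col=1 char='a'
After 4 (gg): row=0 col=0 char='c'
After 5 ($): row=0 col=18 char='x'
After 6 (h): row=0 col=17 char='i'
After 7 (l): row=0 col=18 char='x'
After 8 (j): row=1 col=8 char='n'
After 9 (G): row=4 col=0 char='p'
After 10 (j): row=4 col=0 char='p'
After 11 (b): row=3 col=17 char='r'

Answer: 3,17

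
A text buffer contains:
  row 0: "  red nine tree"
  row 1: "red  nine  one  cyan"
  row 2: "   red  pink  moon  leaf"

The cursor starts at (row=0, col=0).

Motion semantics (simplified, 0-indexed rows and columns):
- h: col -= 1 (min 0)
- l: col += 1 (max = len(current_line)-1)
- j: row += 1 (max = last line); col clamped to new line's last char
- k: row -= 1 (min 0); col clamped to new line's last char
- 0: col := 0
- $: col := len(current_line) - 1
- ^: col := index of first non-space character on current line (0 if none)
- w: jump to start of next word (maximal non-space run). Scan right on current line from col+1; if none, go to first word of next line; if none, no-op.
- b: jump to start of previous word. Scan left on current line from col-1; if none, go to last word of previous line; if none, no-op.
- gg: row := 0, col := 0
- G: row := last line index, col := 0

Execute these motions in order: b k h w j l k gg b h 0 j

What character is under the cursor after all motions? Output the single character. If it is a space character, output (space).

Answer: r

Derivation:
After 1 (b): row=0 col=0 char='_'
After 2 (k): row=0 col=0 char='_'
After 3 (h): row=0 col=0 char='_'
After 4 (w): row=0 col=2 char='r'
After 5 (j): row=1 col=2 char='d'
After 6 (l): row=1 col=3 char='_'
After 7 (k): row=0 col=3 char='e'
After 8 (gg): row=0 col=0 char='_'
After 9 (b): row=0 col=0 char='_'
After 10 (h): row=0 col=0 char='_'
After 11 (0): row=0 col=0 char='_'
After 12 (j): row=1 col=0 char='r'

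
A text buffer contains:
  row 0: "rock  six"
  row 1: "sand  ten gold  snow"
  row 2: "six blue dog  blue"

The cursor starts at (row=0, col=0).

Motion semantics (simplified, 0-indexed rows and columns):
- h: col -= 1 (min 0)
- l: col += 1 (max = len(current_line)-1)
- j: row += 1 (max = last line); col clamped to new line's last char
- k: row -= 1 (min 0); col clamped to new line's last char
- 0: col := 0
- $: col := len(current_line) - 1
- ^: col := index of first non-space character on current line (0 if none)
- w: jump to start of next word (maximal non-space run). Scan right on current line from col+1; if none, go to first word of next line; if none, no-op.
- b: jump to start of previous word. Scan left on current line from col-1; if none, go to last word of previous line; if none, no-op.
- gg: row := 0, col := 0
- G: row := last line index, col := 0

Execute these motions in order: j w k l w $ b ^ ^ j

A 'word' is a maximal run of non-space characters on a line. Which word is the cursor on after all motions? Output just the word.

Answer: six

Derivation:
After 1 (j): row=1 col=0 char='s'
After 2 (w): row=1 col=6 char='t'
After 3 (k): row=0 col=6 char='s'
After 4 (l): row=0 col=7 char='i'
After 5 (w): row=1 col=0 char='s'
After 6 ($): row=1 col=19 char='w'
After 7 (b): row=1 col=16 char='s'
After 8 (^): row=1 col=0 char='s'
After 9 (^): row=1 col=0 char='s'
After 10 (j): row=2 col=0 char='s'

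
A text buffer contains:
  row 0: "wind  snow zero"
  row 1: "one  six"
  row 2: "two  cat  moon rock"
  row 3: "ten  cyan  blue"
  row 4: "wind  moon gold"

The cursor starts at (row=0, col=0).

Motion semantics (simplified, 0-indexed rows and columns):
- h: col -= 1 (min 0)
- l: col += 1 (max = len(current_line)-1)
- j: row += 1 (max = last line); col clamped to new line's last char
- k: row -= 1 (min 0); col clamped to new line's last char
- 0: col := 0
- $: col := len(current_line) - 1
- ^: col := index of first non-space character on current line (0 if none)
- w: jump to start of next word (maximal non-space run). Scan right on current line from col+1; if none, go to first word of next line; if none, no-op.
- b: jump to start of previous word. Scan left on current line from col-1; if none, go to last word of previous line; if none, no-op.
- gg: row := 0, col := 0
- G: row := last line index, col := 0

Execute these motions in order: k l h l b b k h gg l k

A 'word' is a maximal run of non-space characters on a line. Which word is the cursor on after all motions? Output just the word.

Answer: wind

Derivation:
After 1 (k): row=0 col=0 char='w'
After 2 (l): row=0 col=1 char='i'
After 3 (h): row=0 col=0 char='w'
After 4 (l): row=0 col=1 char='i'
After 5 (b): row=0 col=0 char='w'
After 6 (b): row=0 col=0 char='w'
After 7 (k): row=0 col=0 char='w'
After 8 (h): row=0 col=0 char='w'
After 9 (gg): row=0 col=0 char='w'
After 10 (l): row=0 col=1 char='i'
After 11 (k): row=0 col=1 char='i'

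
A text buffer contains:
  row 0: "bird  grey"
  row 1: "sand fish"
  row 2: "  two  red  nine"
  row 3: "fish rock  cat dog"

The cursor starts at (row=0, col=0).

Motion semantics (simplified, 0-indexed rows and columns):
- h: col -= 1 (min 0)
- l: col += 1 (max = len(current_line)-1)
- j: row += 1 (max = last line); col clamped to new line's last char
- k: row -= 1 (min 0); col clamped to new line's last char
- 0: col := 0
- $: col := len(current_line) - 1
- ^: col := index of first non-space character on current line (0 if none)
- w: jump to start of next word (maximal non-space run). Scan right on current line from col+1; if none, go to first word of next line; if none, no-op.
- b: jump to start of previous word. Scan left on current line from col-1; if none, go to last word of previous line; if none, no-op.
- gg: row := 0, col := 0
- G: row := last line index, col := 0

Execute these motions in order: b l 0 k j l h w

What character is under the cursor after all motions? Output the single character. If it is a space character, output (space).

Answer: f

Derivation:
After 1 (b): row=0 col=0 char='b'
After 2 (l): row=0 col=1 char='i'
After 3 (0): row=0 col=0 char='b'
After 4 (k): row=0 col=0 char='b'
After 5 (j): row=1 col=0 char='s'
After 6 (l): row=1 col=1 char='a'
After 7 (h): row=1 col=0 char='s'
After 8 (w): row=1 col=5 char='f'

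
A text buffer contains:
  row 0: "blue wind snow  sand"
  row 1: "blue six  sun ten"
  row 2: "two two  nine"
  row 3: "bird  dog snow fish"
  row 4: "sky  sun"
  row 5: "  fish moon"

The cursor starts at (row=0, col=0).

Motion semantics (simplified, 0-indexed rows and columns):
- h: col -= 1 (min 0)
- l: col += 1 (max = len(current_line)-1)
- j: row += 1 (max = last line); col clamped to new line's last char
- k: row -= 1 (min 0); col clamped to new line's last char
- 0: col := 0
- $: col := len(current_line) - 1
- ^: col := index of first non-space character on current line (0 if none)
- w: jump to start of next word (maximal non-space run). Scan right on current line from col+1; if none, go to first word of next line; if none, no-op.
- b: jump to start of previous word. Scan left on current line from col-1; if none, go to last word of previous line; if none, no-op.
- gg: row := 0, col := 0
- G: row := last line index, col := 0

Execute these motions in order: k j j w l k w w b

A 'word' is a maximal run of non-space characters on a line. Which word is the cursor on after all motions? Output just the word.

After 1 (k): row=0 col=0 char='b'
After 2 (j): row=1 col=0 char='b'
After 3 (j): row=2 col=0 char='t'
After 4 (w): row=2 col=4 char='t'
After 5 (l): row=2 col=5 char='w'
After 6 (k): row=1 col=5 char='s'
After 7 (w): row=1 col=10 char='s'
After 8 (w): row=1 col=14 char='t'
After 9 (b): row=1 col=10 char='s'

Answer: sun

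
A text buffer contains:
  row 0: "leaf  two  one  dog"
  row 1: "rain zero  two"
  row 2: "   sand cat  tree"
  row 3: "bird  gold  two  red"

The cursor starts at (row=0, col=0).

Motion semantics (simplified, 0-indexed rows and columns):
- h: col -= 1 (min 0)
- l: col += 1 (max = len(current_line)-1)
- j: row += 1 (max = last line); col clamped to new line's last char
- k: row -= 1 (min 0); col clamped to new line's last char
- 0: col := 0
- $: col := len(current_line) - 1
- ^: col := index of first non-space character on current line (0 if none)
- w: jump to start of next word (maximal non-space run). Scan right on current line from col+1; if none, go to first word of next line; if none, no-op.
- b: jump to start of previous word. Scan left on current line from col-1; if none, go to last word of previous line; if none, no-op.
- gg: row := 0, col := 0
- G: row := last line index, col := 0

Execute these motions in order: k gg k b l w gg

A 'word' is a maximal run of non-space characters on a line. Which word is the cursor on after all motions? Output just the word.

After 1 (k): row=0 col=0 char='l'
After 2 (gg): row=0 col=0 char='l'
After 3 (k): row=0 col=0 char='l'
After 4 (b): row=0 col=0 char='l'
After 5 (l): row=0 col=1 char='e'
After 6 (w): row=0 col=6 char='t'
After 7 (gg): row=0 col=0 char='l'

Answer: leaf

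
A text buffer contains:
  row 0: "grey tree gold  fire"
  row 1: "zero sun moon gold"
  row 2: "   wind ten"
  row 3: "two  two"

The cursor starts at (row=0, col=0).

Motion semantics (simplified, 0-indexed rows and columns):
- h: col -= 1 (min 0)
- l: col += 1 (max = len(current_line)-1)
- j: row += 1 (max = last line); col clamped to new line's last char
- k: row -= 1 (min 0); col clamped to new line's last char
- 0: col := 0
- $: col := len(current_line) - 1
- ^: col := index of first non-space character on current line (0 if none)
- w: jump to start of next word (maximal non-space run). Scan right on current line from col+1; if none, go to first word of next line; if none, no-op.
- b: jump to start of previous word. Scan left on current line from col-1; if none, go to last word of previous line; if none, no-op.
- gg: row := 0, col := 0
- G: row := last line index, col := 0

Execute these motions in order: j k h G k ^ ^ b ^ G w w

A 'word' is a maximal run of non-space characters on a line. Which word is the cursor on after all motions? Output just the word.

Answer: two

Derivation:
After 1 (j): row=1 col=0 char='z'
After 2 (k): row=0 col=0 char='g'
After 3 (h): row=0 col=0 char='g'
After 4 (G): row=3 col=0 char='t'
After 5 (k): row=2 col=0 char='_'
After 6 (^): row=2 col=3 char='w'
After 7 (^): row=2 col=3 char='w'
After 8 (b): row=1 col=14 char='g'
After 9 (^): row=1 col=0 char='z'
After 10 (G): row=3 col=0 char='t'
After 11 (w): row=3 col=5 char='t'
After 12 (w): row=3 col=5 char='t'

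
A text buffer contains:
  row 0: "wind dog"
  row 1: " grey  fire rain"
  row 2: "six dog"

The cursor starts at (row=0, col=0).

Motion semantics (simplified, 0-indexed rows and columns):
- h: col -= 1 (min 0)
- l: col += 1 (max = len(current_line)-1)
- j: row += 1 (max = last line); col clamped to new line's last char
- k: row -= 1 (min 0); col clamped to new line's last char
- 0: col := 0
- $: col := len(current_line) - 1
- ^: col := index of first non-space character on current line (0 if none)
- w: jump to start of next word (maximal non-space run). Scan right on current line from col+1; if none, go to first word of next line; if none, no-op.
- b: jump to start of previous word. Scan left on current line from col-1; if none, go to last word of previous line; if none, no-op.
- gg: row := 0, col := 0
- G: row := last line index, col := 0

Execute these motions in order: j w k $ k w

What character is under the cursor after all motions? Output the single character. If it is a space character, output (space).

Answer: g

Derivation:
After 1 (j): row=1 col=0 char='_'
After 2 (w): row=1 col=1 char='g'
After 3 (k): row=0 col=1 char='i'
After 4 ($): row=0 col=7 char='g'
After 5 (k): row=0 col=7 char='g'
After 6 (w): row=1 col=1 char='g'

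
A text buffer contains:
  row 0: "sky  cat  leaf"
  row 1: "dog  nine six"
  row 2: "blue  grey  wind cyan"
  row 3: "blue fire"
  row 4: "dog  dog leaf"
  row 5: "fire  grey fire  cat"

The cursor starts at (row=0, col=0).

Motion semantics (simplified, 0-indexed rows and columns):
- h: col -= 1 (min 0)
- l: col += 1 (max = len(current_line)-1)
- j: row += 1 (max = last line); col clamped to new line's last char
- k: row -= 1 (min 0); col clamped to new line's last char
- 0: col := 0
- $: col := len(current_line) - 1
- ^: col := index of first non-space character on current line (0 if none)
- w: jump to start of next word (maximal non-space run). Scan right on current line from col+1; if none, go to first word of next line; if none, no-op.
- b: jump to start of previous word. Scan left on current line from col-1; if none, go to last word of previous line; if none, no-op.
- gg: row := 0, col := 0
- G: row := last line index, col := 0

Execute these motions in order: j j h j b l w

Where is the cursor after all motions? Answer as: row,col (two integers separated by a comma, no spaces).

After 1 (j): row=1 col=0 char='d'
After 2 (j): row=2 col=0 char='b'
After 3 (h): row=2 col=0 char='b'
After 4 (j): row=3 col=0 char='b'
After 5 (b): row=2 col=17 char='c'
After 6 (l): row=2 col=18 char='y'
After 7 (w): row=3 col=0 char='b'

Answer: 3,0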